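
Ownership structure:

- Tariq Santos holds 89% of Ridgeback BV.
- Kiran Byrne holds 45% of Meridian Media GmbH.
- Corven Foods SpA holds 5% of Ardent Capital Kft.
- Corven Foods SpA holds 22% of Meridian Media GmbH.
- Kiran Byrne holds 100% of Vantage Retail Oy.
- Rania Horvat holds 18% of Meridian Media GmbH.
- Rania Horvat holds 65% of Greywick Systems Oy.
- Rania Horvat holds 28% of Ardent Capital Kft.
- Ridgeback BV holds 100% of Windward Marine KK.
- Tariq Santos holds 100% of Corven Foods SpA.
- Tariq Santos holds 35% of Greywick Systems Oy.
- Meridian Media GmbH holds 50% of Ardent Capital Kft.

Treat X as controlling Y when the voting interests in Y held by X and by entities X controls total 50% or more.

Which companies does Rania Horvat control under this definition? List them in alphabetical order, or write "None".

Greywick Systems Oy

Rania holds 65% of Greywick, so Rania controls Greywick.
No other company's threshold is met.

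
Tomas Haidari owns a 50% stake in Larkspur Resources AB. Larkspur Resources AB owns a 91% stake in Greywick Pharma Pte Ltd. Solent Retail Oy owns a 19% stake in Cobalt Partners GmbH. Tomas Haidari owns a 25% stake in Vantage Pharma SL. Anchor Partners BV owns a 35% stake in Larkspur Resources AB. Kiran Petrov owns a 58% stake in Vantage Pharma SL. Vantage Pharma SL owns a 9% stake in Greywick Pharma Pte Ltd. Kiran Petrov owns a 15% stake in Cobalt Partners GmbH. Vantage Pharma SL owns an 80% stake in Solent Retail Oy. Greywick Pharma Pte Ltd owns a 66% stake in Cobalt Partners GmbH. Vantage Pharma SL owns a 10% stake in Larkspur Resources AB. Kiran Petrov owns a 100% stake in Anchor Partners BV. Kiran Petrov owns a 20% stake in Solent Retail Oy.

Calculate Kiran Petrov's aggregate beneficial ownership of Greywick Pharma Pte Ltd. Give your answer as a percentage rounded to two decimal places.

Kiran reaches Greywick along 3 paths.
Via Vantage: 58% × 9% = 5.22%.
Via Anchor → Larkspur: 100% × 35% × 91% = 31.85%.
Via Vantage → Larkspur: 58% × 10% × 91% = 5.278%.
Total: 5.22% + 31.85% + 5.278% = 42.348%.
Rounded: 42.35%.

42.35%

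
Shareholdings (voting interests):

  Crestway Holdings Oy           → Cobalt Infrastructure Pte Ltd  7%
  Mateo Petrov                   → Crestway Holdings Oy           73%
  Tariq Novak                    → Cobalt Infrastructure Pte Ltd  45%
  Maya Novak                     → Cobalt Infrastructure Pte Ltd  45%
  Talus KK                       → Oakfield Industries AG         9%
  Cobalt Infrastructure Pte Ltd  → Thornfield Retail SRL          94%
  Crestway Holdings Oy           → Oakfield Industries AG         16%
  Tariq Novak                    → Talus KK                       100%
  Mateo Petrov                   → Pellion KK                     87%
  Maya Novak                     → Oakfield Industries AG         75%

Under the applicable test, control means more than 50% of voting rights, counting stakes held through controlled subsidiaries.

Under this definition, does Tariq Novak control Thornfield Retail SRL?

Tariq holds 100% of Talus, so Tariq controls Talus.
Neither Tariq nor any entity Tariq controls holds any voting interest in Thornfield.
So Tariq does not control Thornfield.

No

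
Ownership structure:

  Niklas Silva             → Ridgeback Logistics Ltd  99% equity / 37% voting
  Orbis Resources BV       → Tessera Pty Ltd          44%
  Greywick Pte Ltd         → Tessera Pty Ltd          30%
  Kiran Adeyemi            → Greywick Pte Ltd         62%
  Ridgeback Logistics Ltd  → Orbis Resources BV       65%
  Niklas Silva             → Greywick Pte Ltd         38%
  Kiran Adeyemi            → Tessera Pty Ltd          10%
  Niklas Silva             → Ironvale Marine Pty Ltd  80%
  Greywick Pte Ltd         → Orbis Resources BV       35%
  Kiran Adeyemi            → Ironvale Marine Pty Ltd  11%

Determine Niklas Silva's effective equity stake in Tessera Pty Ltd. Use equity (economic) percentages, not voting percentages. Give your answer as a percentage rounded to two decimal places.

Niklas reaches Tessera along 3 paths.
Via Greywick → Orbis: 38% × 35% × 44% = 5.852%.
Via Ridgeback → Orbis: 99% × 65% × 44% = 28.314%.
Via Greywick: 38% × 30% = 11.4%.
Total: 5.852% + 28.314% + 11.4% = 45.566%.
Rounded: 45.57%.

45.57%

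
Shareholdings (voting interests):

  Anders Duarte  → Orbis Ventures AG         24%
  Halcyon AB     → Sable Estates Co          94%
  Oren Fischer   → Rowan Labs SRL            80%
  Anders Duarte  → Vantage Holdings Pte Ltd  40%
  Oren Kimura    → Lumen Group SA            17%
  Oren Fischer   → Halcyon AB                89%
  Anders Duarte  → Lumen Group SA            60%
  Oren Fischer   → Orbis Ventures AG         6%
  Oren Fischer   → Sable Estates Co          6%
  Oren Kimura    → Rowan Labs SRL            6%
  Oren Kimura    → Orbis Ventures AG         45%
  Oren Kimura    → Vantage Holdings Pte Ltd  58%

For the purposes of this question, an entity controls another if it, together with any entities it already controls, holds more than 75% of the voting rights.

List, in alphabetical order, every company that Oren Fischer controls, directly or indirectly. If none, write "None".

Halcyon AB, Rowan Labs SRL, Sable Estates Co

Oren Fischer holds 89% of Halcyon, so Oren Fischer controls Halcyon.
Oren Fischer holds 80% of Rowan, so Oren Fischer controls Rowan.
Oren Fischer and Halcyon together hold 6% + 94% = 100% of Sable, so Oren Fischer controls Sable.
No other company's threshold is met.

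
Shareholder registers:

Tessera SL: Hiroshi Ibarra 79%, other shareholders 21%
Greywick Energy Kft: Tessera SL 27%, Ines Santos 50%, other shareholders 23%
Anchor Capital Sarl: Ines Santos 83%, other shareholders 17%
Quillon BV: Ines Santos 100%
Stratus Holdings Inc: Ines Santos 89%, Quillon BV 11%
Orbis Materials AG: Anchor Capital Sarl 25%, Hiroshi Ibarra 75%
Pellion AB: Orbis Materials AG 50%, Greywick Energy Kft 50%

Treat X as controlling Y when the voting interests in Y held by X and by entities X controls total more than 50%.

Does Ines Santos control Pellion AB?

Ines holds 83% of Anchor, so Ines controls Anchor.
Ines holds 100% of Quillon, so Ines controls Quillon.
Ines and Quillon together hold 89% + 11% = 100% of Stratus, so Ines controls Stratus.
Neither Ines nor any entity Ines controls holds any voting interest in Pellion.
So Ines does not control Pellion.

No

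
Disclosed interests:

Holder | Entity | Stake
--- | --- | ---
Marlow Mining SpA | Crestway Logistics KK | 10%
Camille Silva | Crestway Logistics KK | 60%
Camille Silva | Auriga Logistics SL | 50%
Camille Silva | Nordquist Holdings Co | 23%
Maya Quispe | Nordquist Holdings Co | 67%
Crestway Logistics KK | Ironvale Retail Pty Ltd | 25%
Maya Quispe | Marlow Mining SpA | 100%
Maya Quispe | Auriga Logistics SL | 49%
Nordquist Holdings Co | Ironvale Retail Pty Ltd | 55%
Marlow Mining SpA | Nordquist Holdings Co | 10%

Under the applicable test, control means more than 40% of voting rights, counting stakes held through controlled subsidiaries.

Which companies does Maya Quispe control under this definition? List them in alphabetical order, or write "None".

Maya holds 100% of Marlow, so Maya controls Marlow.
Marlow and Maya together hold 10% + 67% = 77% of Nordquist, so Maya controls Nordquist.
Nordquist holds 55% of Ironvale, so Maya controls Ironvale.
Maya holds 49% of Auriga, so Maya controls Auriga.
No other company's threshold is met.

Auriga Logistics SL, Ironvale Retail Pty Ltd, Marlow Mining SpA, Nordquist Holdings Co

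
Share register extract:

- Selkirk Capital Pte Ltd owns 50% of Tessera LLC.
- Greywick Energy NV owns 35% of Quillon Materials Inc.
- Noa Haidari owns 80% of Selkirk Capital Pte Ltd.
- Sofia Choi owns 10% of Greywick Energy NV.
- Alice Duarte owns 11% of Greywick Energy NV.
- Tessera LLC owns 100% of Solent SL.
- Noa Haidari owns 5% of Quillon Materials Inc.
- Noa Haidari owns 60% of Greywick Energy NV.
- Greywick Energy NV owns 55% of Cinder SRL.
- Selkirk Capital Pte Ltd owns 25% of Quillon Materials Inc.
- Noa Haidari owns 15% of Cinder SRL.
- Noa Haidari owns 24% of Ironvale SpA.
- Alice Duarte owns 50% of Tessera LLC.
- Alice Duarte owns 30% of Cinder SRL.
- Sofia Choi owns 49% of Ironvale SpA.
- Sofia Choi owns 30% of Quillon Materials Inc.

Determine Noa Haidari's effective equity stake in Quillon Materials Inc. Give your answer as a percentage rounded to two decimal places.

46.00%

Noa reaches Quillon along 3 paths.
Via Greywick: 60% × 35% = 21%.
Via Selkirk: 80% × 25% = 20%.
Direct stake: 5% = 5%.
Total: 21% + 20% + 5% = 46%.
Rounded: 46.00%.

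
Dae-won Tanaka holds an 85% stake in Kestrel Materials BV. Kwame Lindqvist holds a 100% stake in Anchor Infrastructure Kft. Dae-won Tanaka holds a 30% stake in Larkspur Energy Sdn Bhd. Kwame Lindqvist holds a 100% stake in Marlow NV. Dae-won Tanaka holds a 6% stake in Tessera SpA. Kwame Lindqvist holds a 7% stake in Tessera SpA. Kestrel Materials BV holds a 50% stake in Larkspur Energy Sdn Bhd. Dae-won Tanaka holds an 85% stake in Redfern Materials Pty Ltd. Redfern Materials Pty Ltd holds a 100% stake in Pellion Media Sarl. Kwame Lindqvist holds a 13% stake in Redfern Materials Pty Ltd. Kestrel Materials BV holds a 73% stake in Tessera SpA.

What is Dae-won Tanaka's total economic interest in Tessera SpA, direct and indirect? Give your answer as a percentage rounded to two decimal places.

Dae-won reaches Tessera along 2 paths.
Via Kestrel: 85% × 73% = 62.05%.
Direct stake: 6% = 6%.
Total: 62.05% + 6% = 68.05%.

68.05%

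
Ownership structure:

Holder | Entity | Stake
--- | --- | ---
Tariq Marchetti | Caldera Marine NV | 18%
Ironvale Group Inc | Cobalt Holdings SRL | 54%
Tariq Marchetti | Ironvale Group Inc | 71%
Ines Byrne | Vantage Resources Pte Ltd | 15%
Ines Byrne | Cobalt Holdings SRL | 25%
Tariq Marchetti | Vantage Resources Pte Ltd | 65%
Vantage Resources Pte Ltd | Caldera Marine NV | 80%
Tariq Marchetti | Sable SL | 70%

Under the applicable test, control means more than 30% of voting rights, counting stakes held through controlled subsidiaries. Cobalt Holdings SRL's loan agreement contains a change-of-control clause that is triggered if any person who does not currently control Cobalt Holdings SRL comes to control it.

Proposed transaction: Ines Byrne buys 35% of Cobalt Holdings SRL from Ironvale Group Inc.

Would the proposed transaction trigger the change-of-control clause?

Yes

The purchase adds only to Ines's holdings (Ironvale's stake shrinks), so Ines is the only person who could newly come to control Cobalt.
Ines's largest direct stake is 25% in Cobalt, which does not meet the threshold, so Ines controls no company.
In Cobalt, Ines's side holds only 25%, not > 30%.
So before the transaction, Ines does not control Cobalt.
After the purchase, Ines's direct stake in Cobalt rises to 25% + 35% = 60%, and Ironvale's stake falls to 19%.
Ines holds 60% of Cobalt, so Ines controls Cobalt.
Ines did not control Cobalt before and does after, so the clause is triggered.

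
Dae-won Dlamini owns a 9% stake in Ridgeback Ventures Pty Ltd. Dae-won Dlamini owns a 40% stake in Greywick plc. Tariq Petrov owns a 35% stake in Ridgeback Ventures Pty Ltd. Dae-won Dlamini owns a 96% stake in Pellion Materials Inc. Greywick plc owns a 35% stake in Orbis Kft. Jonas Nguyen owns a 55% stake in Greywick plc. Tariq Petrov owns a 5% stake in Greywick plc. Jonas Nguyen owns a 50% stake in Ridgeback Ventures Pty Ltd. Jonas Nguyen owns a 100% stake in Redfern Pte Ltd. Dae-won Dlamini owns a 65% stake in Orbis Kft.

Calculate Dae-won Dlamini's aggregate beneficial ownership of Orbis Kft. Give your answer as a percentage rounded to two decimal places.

Dae-won reaches Orbis along 2 paths.
Via Greywick: 40% × 35% = 14%.
Direct stake: 65% = 65%.
Total: 14% + 65% = 79%.
Rounded: 79.00%.

79.00%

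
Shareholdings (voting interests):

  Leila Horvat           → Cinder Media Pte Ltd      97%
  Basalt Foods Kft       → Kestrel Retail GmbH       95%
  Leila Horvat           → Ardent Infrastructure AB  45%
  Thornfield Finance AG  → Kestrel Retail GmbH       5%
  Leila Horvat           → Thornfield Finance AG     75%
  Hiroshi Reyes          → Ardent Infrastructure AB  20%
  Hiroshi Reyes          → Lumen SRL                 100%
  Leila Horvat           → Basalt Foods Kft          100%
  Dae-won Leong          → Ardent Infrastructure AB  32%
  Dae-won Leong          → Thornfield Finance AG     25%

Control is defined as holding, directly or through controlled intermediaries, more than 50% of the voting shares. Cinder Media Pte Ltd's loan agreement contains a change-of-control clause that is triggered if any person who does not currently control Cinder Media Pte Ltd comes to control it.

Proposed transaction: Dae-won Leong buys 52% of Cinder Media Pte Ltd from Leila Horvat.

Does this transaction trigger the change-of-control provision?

The purchase adds only to Dae-won's holdings (Leila's stake shrinks), so Dae-won is the only person who could newly come to control Cinder.
Dae-won's largest direct stake is 32% in Ardent, which does not meet the threshold, so Dae-won controls no company.
Neither Dae-won nor any entity Dae-won controls holds any voting interest in Cinder.
So before the transaction, Dae-won does not control Cinder.
After the purchase, Dae-won holds 52% of Cinder directly, and Leila's stake falls to 45%.
Dae-won holds 52% of Cinder, so Dae-won controls Cinder.
Dae-won did not control Cinder before and does after, so the clause is triggered.

Yes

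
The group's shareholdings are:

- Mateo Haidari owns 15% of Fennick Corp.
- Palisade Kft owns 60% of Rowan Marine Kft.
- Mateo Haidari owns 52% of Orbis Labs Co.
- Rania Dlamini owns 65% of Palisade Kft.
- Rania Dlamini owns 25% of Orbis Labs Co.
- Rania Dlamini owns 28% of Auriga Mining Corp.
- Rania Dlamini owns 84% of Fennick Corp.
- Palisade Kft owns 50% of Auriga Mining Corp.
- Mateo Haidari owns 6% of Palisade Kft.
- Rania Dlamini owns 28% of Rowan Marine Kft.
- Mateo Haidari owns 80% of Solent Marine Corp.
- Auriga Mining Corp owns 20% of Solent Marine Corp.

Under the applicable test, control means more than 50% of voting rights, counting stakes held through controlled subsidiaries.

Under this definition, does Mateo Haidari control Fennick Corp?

No

Mateo holds 52% of Orbis, so Mateo controls Orbis.
Mateo holds 80% of Solent, so Mateo controls Solent.
In Fennick, Mateo's side holds only 15%, not > 50%.
So Mateo does not control Fennick.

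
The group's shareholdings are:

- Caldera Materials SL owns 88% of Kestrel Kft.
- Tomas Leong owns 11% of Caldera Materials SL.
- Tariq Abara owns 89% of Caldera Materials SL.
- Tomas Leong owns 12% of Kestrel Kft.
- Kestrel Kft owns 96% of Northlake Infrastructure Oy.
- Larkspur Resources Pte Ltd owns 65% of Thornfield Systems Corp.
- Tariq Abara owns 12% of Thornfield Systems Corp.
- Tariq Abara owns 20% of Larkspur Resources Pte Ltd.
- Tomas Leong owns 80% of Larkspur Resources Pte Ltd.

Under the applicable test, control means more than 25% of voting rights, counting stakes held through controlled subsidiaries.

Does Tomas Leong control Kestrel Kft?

No

Tomas holds 80% of Larkspur, so Tomas controls Larkspur.
Larkspur holds 65% of Thornfield, so Tomas controls Thornfield.
In Kestrel, Tomas's side holds only 12%, not > 25%.
So Tomas does not control Kestrel.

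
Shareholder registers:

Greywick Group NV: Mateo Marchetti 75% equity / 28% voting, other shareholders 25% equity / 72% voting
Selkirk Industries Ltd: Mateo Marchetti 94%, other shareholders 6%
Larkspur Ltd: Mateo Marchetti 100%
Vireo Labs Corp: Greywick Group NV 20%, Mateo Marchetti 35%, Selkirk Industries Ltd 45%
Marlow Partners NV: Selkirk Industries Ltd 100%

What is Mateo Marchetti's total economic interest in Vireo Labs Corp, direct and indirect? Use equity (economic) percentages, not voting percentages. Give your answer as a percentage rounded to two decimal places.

92.30%

Mateo reaches Vireo along 3 paths.
Via Greywick: 75% × 20% = 15%.
Direct stake: 35% = 35%.
Via Selkirk: 94% × 45% = 42.3%.
Total: 15% + 35% + 42.3% = 92.3%.
Rounded: 92.30%.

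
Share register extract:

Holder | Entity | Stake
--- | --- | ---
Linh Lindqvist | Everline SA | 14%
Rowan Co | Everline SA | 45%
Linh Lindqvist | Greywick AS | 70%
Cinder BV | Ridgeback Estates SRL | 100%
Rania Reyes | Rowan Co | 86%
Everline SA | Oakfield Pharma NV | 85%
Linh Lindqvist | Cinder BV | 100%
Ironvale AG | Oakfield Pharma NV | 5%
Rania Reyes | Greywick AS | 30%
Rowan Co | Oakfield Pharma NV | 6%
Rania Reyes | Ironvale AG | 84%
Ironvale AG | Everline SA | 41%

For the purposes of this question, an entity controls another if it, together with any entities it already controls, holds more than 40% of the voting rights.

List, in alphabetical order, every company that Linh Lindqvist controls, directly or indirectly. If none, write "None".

Linh holds 70% of Greywick, so Linh controls Greywick.
Linh holds 100% of Cinder, so Linh controls Cinder.
Cinder holds 100% of Ridgeback, so Linh controls Ridgeback.
No other company's threshold is met.

Cinder BV, Greywick AS, Ridgeback Estates SRL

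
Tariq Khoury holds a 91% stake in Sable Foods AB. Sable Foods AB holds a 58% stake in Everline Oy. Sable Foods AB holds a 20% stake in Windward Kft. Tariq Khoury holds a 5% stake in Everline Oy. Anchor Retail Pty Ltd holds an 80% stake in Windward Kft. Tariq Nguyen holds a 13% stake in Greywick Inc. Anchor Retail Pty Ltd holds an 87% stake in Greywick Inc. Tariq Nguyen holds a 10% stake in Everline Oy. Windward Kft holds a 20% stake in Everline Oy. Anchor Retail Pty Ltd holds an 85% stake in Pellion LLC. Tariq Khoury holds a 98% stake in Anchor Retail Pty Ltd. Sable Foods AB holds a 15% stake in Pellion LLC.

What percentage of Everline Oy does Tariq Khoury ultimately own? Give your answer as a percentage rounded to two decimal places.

77.10%

Tariq Khoury reaches Everline along 4 paths.
Direct stake: 5% = 5%.
Via Sable → Windward: 91% × 20% × 20% = 3.64%.
Via Anchor → Windward: 98% × 80% × 20% = 15.68%.
Via Sable: 91% × 58% = 52.78%.
Total: 5% + 3.64% + 15.68% + 52.78% = 77.1%.
Rounded: 77.10%.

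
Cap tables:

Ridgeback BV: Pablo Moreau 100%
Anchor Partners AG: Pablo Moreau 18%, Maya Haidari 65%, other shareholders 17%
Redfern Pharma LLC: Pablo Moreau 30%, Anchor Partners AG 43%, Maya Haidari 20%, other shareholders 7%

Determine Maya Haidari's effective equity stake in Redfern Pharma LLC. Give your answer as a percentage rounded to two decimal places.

47.95%

Maya reaches Redfern along 2 paths.
Via Anchor: 65% × 43% = 27.95%.
Direct stake: 20% = 20%.
Total: 27.95% + 20% = 47.95%.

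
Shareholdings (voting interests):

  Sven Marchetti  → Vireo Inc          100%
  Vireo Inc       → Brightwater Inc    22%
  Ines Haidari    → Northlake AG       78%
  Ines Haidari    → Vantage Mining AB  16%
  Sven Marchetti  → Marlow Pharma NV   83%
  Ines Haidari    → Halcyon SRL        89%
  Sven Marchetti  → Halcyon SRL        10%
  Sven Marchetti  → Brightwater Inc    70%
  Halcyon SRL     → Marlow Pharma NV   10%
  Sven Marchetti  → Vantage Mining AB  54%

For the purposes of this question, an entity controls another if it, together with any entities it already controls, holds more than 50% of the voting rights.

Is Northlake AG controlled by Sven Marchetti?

Sven holds 54% of Vantage, so Sven controls Vantage.
Sven holds 100% of Vireo, so Sven controls Vireo.
Sven holds 83% of Marlow, so Sven controls Marlow.
Sven and Vireo together hold 70% + 22% = 92% of Brightwater, so Sven controls Brightwater.
Neither Sven nor any entity Sven controls holds any voting interest in Northlake.
So Sven does not control Northlake.

No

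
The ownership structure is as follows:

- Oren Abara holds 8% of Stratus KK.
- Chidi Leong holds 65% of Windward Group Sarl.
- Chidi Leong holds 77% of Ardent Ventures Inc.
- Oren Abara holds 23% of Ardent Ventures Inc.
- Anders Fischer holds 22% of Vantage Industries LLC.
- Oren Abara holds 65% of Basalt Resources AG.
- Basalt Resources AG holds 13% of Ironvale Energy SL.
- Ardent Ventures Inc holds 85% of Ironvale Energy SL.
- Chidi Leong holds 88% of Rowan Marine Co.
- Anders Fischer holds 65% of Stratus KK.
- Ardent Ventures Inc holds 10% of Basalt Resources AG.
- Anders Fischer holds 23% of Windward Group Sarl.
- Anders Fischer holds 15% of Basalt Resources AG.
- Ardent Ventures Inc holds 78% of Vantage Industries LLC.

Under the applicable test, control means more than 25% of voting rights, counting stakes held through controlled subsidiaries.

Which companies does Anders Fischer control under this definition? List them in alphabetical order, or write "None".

Anders holds 65% of Stratus, so Anders controls Stratus.
No other company's threshold is met.

Stratus KK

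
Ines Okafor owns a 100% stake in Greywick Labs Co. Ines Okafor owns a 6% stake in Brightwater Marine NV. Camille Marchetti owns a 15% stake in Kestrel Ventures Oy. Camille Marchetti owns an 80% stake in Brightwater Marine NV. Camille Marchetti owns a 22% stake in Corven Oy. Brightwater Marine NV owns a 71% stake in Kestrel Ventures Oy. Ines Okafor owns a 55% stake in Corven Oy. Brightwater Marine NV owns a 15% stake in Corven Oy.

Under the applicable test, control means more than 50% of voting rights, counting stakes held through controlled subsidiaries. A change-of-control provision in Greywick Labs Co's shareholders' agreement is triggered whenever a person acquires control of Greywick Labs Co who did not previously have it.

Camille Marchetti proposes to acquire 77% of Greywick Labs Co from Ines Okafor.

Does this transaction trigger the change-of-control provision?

The purchase adds only to Camille's holdings (Ines's stake shrinks), so Camille is the only person who could newly come to control Greywick.
Camille holds 80% of Brightwater, so Camille controls Brightwater.
Brightwater and Camille together hold 71% + 15% = 86% of Kestrel, so Camille controls Kestrel.
Neither Camille nor any entity Camille controls holds any voting interest in Greywick.
So before the transaction, Camille does not control Greywick.
After the purchase, Camille holds 77% of Greywick directly, and Ines's stake falls to 23%.
Camille holds 77% of Greywick, so Camille controls Greywick.
Camille did not control Greywick before and does after, so the clause is triggered.

Yes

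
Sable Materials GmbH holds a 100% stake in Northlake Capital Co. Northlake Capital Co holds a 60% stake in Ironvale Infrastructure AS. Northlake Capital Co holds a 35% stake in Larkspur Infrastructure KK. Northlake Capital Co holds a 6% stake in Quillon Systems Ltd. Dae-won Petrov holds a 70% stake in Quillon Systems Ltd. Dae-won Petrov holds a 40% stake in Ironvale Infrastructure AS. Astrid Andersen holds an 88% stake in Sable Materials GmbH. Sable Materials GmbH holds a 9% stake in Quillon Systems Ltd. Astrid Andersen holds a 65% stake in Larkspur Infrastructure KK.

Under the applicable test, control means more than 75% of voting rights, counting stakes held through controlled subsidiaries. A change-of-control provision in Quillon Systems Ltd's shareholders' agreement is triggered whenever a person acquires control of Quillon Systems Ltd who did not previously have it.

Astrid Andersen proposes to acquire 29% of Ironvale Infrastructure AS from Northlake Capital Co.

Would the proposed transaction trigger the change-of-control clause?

The purchase adds only to Astrid's holdings (Northlake's stake shrinks), so Astrid is the only person who could newly come to control Quillon.
Astrid holds 88% of Sable, so Astrid controls Sable.
Sable holds 100% of Northlake, so Astrid controls Northlake.
Astrid and Northlake together hold 65% + 35% = 100% of Larkspur, so Astrid controls Larkspur.
In Quillon, Astrid's side holds only 6% + 9% = 15%, not > 75%.
So before the transaction, Astrid does not control Quillon.
After the purchase, Astrid holds 29% of Ironvale directly, and Northlake's stake falls to 31%.
Astrid's side now holds 31% + 29% = 60% of Ironvale, not > 75%, so Astrid still does not control Ironvale.
After the transaction, Astrid's side holds 6% + 9% = 15% of Quillon, not > 75%, so Astrid still does not control Quillon.
No new person acquires control, so the clause is not triggered.

No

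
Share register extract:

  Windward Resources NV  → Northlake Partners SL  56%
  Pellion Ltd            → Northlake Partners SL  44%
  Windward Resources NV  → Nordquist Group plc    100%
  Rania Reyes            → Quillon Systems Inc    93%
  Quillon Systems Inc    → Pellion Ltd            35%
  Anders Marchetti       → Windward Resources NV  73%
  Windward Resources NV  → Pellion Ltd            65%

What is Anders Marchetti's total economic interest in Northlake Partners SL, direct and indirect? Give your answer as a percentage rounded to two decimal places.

Anders reaches Northlake along 2 paths.
Via Windward: 73% × 56% = 40.88%.
Via Windward → Pellion: 73% × 65% × 44% = 20.878%.
Total: 40.88% + 20.878% = 61.758%.
Rounded: 61.76%.

61.76%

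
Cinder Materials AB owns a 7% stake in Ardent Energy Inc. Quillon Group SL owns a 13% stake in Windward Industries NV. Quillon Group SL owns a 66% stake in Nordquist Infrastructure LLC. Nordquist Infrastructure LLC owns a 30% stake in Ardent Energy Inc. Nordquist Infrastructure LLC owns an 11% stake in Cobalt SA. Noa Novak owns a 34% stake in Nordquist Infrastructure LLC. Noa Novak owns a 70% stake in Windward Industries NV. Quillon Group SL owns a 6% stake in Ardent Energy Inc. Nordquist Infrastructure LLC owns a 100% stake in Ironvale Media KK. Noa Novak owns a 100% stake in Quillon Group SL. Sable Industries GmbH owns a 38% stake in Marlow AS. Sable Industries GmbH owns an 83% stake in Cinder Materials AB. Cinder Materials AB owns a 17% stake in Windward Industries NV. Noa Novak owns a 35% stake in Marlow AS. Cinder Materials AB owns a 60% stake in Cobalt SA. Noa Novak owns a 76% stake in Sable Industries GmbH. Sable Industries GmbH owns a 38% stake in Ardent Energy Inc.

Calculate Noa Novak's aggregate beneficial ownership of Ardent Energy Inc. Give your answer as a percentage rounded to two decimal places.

Noa reaches Ardent along 5 paths.
Via Sable: 76% × 38% = 28.88%.
Via Quillon: 100% × 6% = 6%.
Via Nordquist: 34% × 30% = 10.2%.
Via Quillon → Nordquist: 100% × 66% × 30% = 19.8%.
Via Sable → Cinder: 76% × 83% × 7% = 4.4156%.
Total: 28.88% + 6% + 10.2% + 19.8% + 4.4156% = 69.2956%.
Rounded: 69.30%.

69.30%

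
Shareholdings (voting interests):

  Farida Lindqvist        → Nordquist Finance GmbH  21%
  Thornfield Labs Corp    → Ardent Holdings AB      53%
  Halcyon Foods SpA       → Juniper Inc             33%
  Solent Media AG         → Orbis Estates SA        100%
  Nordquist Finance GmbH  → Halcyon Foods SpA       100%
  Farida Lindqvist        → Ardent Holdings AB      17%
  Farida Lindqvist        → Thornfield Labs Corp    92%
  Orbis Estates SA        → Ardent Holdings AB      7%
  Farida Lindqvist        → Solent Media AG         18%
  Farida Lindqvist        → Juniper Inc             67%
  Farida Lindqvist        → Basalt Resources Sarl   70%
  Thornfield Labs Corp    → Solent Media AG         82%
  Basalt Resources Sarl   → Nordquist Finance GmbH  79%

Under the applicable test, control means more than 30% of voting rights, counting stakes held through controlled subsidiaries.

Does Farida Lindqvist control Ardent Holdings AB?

Yes

Farida holds 92% of Thornfield, so Farida controls Thornfield.
Farida and Thornfield together hold 18% + 82% = 100% of Solent, so Farida controls Solent.
Solent holds 100% of Orbis, so Farida controls Orbis.
Farida and Thornfield and Orbis together hold 17% + 53% + 7% = 77% of Ardent, so Farida controls Ardent.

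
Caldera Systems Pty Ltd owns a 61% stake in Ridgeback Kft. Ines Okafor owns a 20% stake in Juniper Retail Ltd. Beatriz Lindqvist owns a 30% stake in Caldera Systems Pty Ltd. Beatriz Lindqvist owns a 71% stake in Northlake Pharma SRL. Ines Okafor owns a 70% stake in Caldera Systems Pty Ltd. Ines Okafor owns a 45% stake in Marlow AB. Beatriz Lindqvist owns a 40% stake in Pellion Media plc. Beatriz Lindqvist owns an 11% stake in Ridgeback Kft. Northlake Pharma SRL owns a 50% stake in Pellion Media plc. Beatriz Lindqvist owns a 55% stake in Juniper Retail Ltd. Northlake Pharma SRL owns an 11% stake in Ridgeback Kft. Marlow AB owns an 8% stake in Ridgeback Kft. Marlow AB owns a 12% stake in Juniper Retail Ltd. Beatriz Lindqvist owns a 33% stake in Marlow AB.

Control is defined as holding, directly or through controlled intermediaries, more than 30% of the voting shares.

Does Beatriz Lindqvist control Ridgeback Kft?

No

Beatriz holds 33% of Marlow, so Beatriz controls Marlow.
Beatriz holds 71% of Northlake, so Beatriz controls Northlake.
Marlow and Beatriz together hold 12% + 55% = 67% of Juniper, so Beatriz controls Juniper.
Beatriz and Northlake together hold 40% + 50% = 90% of Pellion, so Beatriz controls Pellion.
In Ridgeback, Beatriz's side holds only 8% + 11% + 11% = 30%, not > 30%.
So Beatriz does not control Ridgeback.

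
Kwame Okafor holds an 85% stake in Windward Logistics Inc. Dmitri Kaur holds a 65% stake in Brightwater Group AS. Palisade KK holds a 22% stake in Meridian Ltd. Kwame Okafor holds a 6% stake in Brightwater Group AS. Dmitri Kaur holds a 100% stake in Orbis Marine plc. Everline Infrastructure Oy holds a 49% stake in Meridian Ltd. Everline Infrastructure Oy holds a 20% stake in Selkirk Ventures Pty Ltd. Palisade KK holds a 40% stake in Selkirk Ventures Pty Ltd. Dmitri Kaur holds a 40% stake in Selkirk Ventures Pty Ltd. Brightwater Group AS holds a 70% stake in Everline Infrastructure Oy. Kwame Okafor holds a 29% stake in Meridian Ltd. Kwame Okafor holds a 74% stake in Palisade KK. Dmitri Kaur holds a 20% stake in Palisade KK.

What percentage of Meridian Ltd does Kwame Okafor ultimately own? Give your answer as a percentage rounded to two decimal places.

47.34%

Kwame reaches Meridian along 3 paths.
Via Brightwater → Everline: 6% × 70% × 49% = 2.058%.
Via Palisade: 74% × 22% = 16.28%.
Direct stake: 29% = 29%.
Total: 2.058% + 16.28% + 29% = 47.338%.
Rounded: 47.34%.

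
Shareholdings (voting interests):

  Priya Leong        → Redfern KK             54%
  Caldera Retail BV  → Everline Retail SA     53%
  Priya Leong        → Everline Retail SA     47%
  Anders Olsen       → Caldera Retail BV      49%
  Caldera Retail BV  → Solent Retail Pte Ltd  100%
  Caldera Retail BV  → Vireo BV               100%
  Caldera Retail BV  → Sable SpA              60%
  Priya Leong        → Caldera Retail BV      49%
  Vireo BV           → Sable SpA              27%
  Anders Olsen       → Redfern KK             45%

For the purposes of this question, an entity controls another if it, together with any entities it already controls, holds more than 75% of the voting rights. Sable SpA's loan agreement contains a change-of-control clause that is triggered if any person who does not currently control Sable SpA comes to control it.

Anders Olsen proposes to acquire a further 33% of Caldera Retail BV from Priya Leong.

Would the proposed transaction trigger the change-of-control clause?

Yes

The purchase adds only to Anders's holdings (Priya's stake shrinks), so Anders is the only person who could newly come to control Sable.
Anders's largest direct stake is 49% in Caldera, which does not meet the threshold, so Anders controls no company.
Neither Anders nor any entity Anders controls holds any voting interest in Sable.
So before the transaction, Anders does not control Sable.
After the purchase, Anders's direct stake in Caldera rises to 49% + 33% = 82%, and Priya's stake falls to 16%.
Anders holds 82% of Caldera, so Anders controls Caldera.
Caldera holds 100% of Vireo, so Anders controls Vireo.
Caldera and Vireo together hold 60% + 27% = 87% of Sable, so Anders controls Sable.
Anders did not control Sable before and does after, so the clause is triggered.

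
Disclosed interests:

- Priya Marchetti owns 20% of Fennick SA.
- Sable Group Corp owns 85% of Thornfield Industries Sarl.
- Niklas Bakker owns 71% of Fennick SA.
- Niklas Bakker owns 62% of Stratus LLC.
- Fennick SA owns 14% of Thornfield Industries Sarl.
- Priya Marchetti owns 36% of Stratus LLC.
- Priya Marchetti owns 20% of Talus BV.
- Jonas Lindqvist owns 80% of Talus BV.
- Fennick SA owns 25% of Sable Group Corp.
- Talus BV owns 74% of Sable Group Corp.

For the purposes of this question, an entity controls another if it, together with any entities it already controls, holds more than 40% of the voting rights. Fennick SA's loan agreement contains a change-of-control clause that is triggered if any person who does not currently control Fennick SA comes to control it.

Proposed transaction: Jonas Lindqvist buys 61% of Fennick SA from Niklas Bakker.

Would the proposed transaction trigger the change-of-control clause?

The purchase adds only to Jonas's holdings (Niklas's stake shrinks), so Jonas is the only person who could newly come to control Fennick.
Jonas holds 80% of Talus, so Jonas controls Talus.
Talus holds 74% of Sable, so Jonas controls Sable.
Sable holds 85% of Thornfield, so Jonas controls Thornfield.
Neither Jonas nor any entity Jonas controls holds any voting interest in Fennick.
So before the transaction, Jonas does not control Fennick.
After the purchase, Jonas holds 61% of Fennick directly, and Niklas's stake falls to 10%.
Jonas holds 61% of Fennick, so Jonas controls Fennick.
Jonas did not control Fennick before and does after, so the clause is triggered.

Yes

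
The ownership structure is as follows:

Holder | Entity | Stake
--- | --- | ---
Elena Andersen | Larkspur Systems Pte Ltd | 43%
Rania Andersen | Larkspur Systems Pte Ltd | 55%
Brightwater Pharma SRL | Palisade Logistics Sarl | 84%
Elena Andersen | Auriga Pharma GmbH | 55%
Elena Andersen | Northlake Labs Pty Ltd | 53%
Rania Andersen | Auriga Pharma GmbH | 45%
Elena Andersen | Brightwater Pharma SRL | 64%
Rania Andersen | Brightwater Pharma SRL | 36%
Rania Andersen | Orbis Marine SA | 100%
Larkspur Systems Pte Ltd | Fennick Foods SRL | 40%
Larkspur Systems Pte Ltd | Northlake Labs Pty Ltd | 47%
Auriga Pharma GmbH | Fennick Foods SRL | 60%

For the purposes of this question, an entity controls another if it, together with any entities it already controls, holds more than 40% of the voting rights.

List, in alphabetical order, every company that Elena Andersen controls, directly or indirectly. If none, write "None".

Elena holds 43% of Larkspur, so Elena controls Larkspur.
Elena holds 55% of Auriga, so Elena controls Auriga.
Elena holds 64% of Brightwater, so Elena controls Brightwater.
Elena and Larkspur together hold 53% + 47% = 100% of Northlake, so Elena controls Northlake.
Larkspur and Auriga together hold 40% + 60% = 100% of Fennick, so Elena controls Fennick.
Brightwater holds 84% of Palisade, so Elena controls Palisade.
No other company's threshold is met.

Auriga Pharma GmbH, Brightwater Pharma SRL, Fennick Foods SRL, Larkspur Systems Pte Ltd, Northlake Labs Pty Ltd, Palisade Logistics Sarl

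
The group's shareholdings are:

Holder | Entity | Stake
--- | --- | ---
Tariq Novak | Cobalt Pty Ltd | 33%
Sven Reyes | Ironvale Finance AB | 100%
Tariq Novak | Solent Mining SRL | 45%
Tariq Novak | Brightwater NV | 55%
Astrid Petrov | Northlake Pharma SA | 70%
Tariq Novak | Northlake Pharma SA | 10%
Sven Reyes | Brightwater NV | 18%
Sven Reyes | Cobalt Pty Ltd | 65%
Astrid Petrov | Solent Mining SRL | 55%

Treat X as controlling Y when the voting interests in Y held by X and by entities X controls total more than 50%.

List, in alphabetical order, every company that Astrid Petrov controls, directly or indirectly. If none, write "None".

Northlake Pharma SA, Solent Mining SRL

Astrid holds 55% of Solent, so Astrid controls Solent.
Astrid holds 70% of Northlake, so Astrid controls Northlake.
No other company's threshold is met.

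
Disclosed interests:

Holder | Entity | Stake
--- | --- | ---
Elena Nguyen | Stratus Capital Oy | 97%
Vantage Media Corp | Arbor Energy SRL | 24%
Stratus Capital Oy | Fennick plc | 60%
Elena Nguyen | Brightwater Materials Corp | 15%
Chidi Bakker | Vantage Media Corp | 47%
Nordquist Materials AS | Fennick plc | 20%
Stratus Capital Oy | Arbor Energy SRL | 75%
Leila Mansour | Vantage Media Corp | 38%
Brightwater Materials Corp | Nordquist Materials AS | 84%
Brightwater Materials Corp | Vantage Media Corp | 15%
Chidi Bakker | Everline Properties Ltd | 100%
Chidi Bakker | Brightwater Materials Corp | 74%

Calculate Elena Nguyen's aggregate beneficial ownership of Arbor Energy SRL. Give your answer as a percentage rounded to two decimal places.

73.29%

Elena reaches Arbor along 2 paths.
Via Brightwater → Vantage: 15% × 15% × 24% = 0.54%.
Via Stratus: 97% × 75% = 72.75%.
Total: 0.54% + 72.75% = 73.29%.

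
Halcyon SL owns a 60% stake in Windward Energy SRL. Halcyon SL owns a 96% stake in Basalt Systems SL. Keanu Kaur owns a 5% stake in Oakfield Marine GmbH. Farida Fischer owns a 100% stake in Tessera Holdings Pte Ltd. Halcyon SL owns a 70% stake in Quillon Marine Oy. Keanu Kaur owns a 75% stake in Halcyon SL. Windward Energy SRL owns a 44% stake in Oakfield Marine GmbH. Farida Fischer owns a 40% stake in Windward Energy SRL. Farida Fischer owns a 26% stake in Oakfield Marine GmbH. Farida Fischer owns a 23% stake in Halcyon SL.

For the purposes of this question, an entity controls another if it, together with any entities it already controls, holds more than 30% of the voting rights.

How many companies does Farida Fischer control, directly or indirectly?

3

Farida holds 40% of Windward, so Farida controls Windward.
Farida holds 100% of Tessera, so Farida controls Tessera.
Windward and Farida together hold 44% + 26% = 70% of Oakfield, so Farida controls Oakfield.
No other company's threshold is met.
Farida controls 3 companies.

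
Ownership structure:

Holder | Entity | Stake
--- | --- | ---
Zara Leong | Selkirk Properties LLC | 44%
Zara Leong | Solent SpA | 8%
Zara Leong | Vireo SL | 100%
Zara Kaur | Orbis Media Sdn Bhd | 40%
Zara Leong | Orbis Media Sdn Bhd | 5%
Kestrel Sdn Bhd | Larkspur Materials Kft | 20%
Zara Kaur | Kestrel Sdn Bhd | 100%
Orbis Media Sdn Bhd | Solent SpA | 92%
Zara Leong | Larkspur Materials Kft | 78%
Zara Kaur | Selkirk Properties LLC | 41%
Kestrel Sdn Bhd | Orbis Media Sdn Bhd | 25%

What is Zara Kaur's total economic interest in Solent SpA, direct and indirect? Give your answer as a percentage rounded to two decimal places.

Zara Kaur reaches Solent along 2 paths.
Via Orbis: 40% × 92% = 36.8%.
Via Kestrel → Orbis: 100% × 25% × 92% = 23%.
Total: 36.8% + 23% = 59.8%.
Rounded: 59.80%.

59.80%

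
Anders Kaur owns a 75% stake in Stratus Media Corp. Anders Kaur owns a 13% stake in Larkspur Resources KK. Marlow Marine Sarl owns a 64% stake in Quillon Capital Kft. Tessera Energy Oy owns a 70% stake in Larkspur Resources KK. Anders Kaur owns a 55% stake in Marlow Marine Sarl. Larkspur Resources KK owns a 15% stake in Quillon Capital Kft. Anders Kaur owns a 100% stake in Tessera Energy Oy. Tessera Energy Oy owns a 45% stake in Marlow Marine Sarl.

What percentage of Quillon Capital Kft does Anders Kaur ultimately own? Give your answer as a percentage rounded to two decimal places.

76.45%

Anders reaches Quillon along 4 paths.
Via Tessera → Larkspur: 100% × 70% × 15% = 10.5%.
Via Larkspur: 13% × 15% = 1.95%.
Via Tessera → Marlow: 100% × 45% × 64% = 28.8%.
Via Marlow: 55% × 64% = 35.2%.
Total: 10.5% + 1.95% + 28.8% + 35.2% = 76.45%.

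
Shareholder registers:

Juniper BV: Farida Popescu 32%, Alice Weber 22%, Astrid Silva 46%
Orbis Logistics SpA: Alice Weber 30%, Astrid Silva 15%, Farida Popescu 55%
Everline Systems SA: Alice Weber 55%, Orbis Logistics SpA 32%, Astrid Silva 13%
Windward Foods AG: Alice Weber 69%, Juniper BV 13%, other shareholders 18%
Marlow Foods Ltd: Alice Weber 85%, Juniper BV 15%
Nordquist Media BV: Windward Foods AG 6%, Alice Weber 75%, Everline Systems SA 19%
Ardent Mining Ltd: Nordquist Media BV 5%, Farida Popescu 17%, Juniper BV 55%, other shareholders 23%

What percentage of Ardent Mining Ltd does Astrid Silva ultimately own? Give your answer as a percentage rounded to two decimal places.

25.49%

Astrid reaches Ardent along 4 paths.
Via Juniper → Windward → Nordquist: 46% × 13% × 6% × 5% = 0.01794%.
Via Orbis → Everline → Nordquist: 15% × 32% × 19% × 5% = 0.0456%.
Via Everline → Nordquist: 13% × 19% × 5% = 0.1235%.
Via Juniper: 46% × 55% = 25.3%.
Total: 0.01794% + 0.0456% + 0.1235% + 25.3% = 25.48704%.
Rounded: 25.49%.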